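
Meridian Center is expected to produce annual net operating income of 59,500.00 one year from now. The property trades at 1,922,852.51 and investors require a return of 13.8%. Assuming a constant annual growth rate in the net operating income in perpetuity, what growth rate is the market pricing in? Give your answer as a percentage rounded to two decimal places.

10.71%

P = D₁/(r−g) ⇒ g = r − D₁/P = 0.138 − 59,500.00/1,922,852.51 = 0.107056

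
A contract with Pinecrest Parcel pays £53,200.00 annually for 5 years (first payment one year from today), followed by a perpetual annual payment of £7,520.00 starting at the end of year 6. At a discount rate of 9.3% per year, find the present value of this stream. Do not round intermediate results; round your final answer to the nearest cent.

PV of 5-year annuity: £53,200.00 × [1 − (1+0.093)^−5] / 0.093 = 205328.68676
Perpetuity value at year 5: £7,520.00 / 0.093 = 80860.21505
PV of perpetuity: 80860.21505 / (1+0.093)^5 = 51836.31046
Total PV = 205328.68676 + 51836.31046 = 257164.99722

£257165.00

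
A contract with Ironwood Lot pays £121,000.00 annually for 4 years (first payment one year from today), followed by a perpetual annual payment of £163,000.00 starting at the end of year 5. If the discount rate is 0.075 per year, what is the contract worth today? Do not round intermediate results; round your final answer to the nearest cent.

£2032661.63

PV of 4-year annuity: £121,000.00 × [1 − (1+0.075)^−4] / 0.075 = 405268.47863
Perpetuity value at year 4: £163,000.00 / 0.075 = 2173333.33333
PV of perpetuity: 2173333.33333 / (1+0.075)^4 = 1627393.15138
Total PV = 405268.47863 + 1627393.15138 = 2032661.63001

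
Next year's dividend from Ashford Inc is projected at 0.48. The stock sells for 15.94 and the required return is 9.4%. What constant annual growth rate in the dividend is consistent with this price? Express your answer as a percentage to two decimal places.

6.39%

P = D₁/(r−g) ⇒ g = r − D₁/P = 0.094 − 0.48/15.94 = 0.063887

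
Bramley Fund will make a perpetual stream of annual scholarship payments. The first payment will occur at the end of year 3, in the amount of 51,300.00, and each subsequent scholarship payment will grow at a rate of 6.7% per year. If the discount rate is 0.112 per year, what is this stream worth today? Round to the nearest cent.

Value at end of year 2: C₁ / (r − g) = 51,300.00 / (0.112 − 0.067) = 1,140,000.0000
Discount to today: PV = 1,140,000.0000 / (1 + 0.112)^2 = 1,140,000.0000 / 1.236544 = 921,924.33

921924.33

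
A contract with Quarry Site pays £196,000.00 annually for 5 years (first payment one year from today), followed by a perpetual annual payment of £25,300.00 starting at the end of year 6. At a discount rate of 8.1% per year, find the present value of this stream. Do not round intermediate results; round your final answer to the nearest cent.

PV of 5-year annuity: £196,000.00 × [1 − (1+0.081)^−5] / 0.081 = 780512.93646
Perpetuity value at year 5: £25,300.00 / 0.081 = 312345.67901
PV of perpetuity: 312345.67901 / (1+0.081)^5 = 211595.79487
Total PV = 780512.93646 + 211595.79487 = 992108.73133

£992108.73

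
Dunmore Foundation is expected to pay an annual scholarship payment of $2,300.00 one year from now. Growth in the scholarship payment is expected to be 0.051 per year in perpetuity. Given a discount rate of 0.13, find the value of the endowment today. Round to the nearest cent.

$29113.92

Growing perpetuity: P = D₁ / (r − g) = $2,300.0000 / (0.13 − 0.051) = $29,113.92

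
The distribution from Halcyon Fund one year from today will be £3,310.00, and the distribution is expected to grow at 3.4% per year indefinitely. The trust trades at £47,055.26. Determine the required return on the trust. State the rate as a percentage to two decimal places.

10.43%

P = D₁/(r − g) ⇒ r = D₁/P + g = £3,310.0000/£47,055.26 + 0.034 = 0.070343 + 0.034 = 0.104343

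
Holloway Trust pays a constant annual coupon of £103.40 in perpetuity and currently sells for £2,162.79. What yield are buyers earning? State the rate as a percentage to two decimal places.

P = C/r ⇒ r = C/P = £103.40/£2,162.79 = 0.047809

4.78%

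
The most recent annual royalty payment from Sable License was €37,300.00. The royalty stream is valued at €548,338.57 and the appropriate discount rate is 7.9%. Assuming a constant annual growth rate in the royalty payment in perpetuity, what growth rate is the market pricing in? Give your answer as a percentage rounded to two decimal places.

P = D₀(1+g)/(r−g) ⇒ P(r−g) = D₀(1+g) ⇒ g(P+D₀) = P·r − D₀
g = (P·r − D₀)/(P + D₀) = (€548,338.57×0.079 − €37,300.00) / (€548,338.57 + €37,300.00) = 0.010277

1.03%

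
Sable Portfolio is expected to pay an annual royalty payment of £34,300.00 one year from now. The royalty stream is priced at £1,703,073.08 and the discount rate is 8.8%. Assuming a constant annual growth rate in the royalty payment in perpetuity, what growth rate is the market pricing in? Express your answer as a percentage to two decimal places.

6.79%

P = D₁/(r−g) ⇒ g = r − D₁/P = 0.088 − £34,300.00/£1,703,073.08 = 0.067860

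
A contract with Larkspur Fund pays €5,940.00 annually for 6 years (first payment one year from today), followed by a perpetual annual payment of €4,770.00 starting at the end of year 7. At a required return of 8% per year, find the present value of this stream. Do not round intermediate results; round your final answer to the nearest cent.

PV of 6-year annuity: €5,940.00 × [1 − (1+0.08)^−6] / 0.08 = 27459.90520
Perpetuity value at year 6: €4,770.00 / 0.08 = 59625.00000
PV of perpetuity: 59625.00000 / (1+0.08)^6 = 37573.86400
Total PV = 27459.90520 + 37573.86400 = 65033.76921

€65033.77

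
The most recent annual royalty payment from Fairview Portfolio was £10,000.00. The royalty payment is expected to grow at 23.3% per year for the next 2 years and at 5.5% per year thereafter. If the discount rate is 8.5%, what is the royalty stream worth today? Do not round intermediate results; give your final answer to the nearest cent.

D_1 = 12330.00000
D_2 = 15202.89000
Terminal value at year 2: TV = D_2×(1+g_2)/(r−g_2) = 16039.04895/0.03 = 534634.96500
P_0 = D_1/(1+r)^1 + D_2/(1+r)^2 + TV/(1+r)^2
    = 11364.05530 + 12914.17529 + 454148.49753 = 478426.72811

£478426.73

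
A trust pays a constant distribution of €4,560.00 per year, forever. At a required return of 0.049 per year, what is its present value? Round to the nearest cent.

Level perpetuity: PV = C / r = €4,560.00 / 0.049 = €93,061.22

€93061.22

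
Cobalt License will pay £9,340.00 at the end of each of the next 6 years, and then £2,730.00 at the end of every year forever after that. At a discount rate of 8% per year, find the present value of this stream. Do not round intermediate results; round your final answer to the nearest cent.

PV of 6-year annuity: £9,340.00 × [1 − (1+0.08)^−6] / 0.08 = 43177.69606
Perpetuity value at year 6: £2,730.00 / 0.08 = 34125.00000
PV of perpetuity: 34125.00000 / (1+0.08)^6 = 21504.53852
Total PV = 43177.69606 + 21504.53852 = 64682.23458

£64682.23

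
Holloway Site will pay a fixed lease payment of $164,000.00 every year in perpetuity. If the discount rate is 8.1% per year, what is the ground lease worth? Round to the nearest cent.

$2024691.36

Level perpetuity: PV = C / r = $164,000.00 / 0.081 = $2,024,691.36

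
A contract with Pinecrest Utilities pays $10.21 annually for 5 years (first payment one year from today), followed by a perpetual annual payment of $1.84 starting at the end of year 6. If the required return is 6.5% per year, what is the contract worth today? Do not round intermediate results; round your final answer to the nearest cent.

$63.09

PV of 5-year annuity: $10.21 × [1 − (1+0.065)^−5] / 0.065 = 42.42949
Perpetuity value at year 5: $1.84 / 0.065 = 28.30769
PV of perpetuity: 28.30769 / (1+0.065)^5 = 20.66124
Total PV = 42.42949 + 20.66124 = 63.09073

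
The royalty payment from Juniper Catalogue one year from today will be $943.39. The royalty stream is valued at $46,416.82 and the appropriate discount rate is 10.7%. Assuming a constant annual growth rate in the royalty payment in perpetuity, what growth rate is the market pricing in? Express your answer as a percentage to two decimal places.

8.67%

P = D₁/(r−g) ⇒ g = r − D₁/P = 0.107 − $943.39/$46,416.82 = 0.086676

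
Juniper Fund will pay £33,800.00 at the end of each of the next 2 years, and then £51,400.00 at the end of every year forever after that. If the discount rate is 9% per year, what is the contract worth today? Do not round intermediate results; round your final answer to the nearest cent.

PV of 2-year annuity: £33,800.00 × [1 − (1+0.09)^−2] / 0.09 = 59457.95808
Perpetuity value at year 2: £51,400.00 / 0.09 = 571111.11111
PV of perpetuity: 571111.11111 / (1+0.09)^2 = 480692.79615
Total PV = 59457.95808 + 480692.79615 = 540150.75424

£540150.75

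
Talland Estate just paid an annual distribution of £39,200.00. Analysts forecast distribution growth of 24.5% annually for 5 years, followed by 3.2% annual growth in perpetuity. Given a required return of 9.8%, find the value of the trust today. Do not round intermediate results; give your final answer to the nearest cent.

D_1 = 48804.00000
D_2 = 60760.98000
D_3 = 75647.42010
D_4 = 94181.03802
D_5 = 117255.39234
Terminal value at year 5: TV = D_5×(1+g_2)/(r−g_2) = 121007.56490/0.066 = 1833447.95296
P_0 = D_1/(1+r)^1 + D_2/(1+r)^2 + D_3/(1+r)^3 + D_4/(1+r)^4 + D_5/(1+r)^5 + TV/(1+r)^5
    = 44448.08743 + 50398.78766 + 57146.16634 + 64796.88260 + 73471.87507 + 1148832.95571 = 1439094.75481

£1439094.75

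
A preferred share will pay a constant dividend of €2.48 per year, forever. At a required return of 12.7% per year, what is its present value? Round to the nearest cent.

Level perpetuity: PV = C / r = €2.48 / 0.127 = €19.53

€19.53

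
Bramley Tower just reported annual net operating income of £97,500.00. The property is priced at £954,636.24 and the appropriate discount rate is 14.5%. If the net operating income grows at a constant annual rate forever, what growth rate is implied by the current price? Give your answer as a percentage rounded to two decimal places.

3.89%

P = D₀(1+g)/(r−g) ⇒ P(r−g) = D₀(1+g) ⇒ g(P+D₀) = P·r − D₀
g = (P·r − D₀)/(P + D₀) = (£954,636.24×0.145 − £97,500.00) / (£954,636.24 + £97,500.00) = 0.038894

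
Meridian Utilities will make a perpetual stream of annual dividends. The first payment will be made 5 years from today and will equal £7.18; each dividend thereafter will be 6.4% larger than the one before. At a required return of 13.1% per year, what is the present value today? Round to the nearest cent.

Value at end of year 4: C₁ / (r − g) = £7.18 / (0.131 − 0.064) = £107.1642
Discount to today: PV = £107.1642 / (1 + 0.131)^4 = £107.1642 / 1.636253 = £65.49

£65.49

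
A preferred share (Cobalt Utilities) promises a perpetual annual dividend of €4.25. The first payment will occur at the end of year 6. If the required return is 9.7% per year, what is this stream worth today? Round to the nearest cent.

Value at end of year 5: C / r = €4.25 / 0.097 = €43.8144
Discount to today: PV = €43.8144 / (1 + 0.097)^5 = €43.8144 / 1.588668 = €27.58

€27.58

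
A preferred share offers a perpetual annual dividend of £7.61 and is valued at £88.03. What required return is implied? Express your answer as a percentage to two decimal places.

P = C/r ⇒ r = C/P = £7.61/£88.03 = 0.086448

8.64%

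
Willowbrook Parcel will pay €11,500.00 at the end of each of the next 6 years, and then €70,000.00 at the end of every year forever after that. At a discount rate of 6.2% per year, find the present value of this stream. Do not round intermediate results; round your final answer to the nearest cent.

PV of 6-year annuity: €11,500.00 × [1 − (1+0.062)^−6] / 0.062 = 56195.62295
Perpetuity value at year 6: €70,000.00 / 0.062 = 1129032.25806
PV of perpetuity: 1129032.25806 / (1+0.062)^6 = 786971.94446
Total PV = 56195.62295 + 786971.94446 = 843167.56741

€843167.57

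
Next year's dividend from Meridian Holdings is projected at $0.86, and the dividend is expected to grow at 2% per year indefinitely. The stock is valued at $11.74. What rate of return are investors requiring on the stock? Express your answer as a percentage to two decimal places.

9.33%

P = D₁/(r − g) ⇒ r = D₁/P + g = $0.8600/$11.74 + 0.02 = 0.073254 + 0.02 = 0.093254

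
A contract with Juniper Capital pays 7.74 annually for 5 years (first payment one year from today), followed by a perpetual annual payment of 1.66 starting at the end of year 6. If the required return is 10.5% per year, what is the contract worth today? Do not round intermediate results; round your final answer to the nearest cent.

PV of 5-year annuity: 7.74 × [1 − (1+0.105)^−5] / 0.105 = 28.96972
Perpetuity value at year 5: 1.66 / 0.105 = 15.80952
PV of perpetuity: 15.80952 / (1+0.105)^5 = 9.59638
Total PV = 28.96972 + 9.59638 = 38.56610

38.57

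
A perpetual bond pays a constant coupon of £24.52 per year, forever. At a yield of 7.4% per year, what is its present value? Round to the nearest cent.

Level perpetuity: PV = C / r = £24.52 / 0.074 = £331.35

£331.35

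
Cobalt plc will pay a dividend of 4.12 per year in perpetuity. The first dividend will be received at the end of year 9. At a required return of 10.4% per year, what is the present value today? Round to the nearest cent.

17.95

Value at end of year 8: C / r = 4.12 / 0.104 = 39.6154
Discount to today: PV = 39.6154 / (1 + 0.104)^8 = 39.6154 / 2.206747 = 17.95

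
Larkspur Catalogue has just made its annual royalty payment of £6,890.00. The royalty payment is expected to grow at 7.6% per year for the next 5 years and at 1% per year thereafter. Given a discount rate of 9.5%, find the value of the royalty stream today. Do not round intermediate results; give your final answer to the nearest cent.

£107706.50

D_1 = 7413.64000
D_2 = 7977.07664
D_3 = 8583.33446
D_4 = 9235.66788
D_5 = 9937.57864
Terminal value at year 5: TV = D_5×(1+g_2)/(r−g_2) = 10036.95443/0.085 = 118081.81682
P_0 = D_1/(1+r)^1 + D_2/(1+r)^2 + D_3/(1+r)^3 + D_4/(1+r)^4 + D_5/(1+r)^5 + TV/(1+r)^5
    = 6770.44749 + 6652.96940 + 6537.52975 + 6424.09316 + 6312.62488 + 75008.83681 = 107706.50150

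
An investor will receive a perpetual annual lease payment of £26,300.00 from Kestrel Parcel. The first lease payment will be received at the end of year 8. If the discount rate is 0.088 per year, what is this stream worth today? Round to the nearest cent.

Value at end of year 7: C / r = £26,300.00 / 0.088 = £298,863.6364
Discount to today: PV = £298,863.6364 / (1 + 0.088)^7 = £298,863.6364 / 1.804689 = £165,603.99

£165603.99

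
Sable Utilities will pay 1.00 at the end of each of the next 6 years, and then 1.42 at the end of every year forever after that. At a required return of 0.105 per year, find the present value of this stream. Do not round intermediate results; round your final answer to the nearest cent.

11.72

PV of 6-year annuity: 1.00 × [1 − (1+0.105)^−6] / 0.105 = 4.29218
Perpetuity value at year 6: 1.42 / 0.105 = 13.52381
PV of perpetuity: 13.52381 / (1+0.105)^6 = 7.42891
Total PV = 4.29218 + 7.42891 = 11.72109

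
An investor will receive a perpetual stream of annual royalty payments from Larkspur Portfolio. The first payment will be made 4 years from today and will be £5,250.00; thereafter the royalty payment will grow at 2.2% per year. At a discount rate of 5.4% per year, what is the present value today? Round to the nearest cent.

Value at end of year 3: C₁ / (r − g) = £5,250.00 / (0.054 − 0.022) = £164,062.5000
Discount to today: PV = £164,062.5000 / (1 + 0.054)^3 = £164,062.5000 / 1.170905 = £140,115.92

£140115.92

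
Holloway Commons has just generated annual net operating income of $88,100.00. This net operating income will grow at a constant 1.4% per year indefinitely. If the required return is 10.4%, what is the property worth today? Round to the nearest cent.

D₁ = D₀ × (1 + g) = $88,100.00 × 1.014 = $89,333.4000
Growing perpetuity: P = D₁ / (r − g) = $89,333.4000 / (0.104 − 0.014) = $992,593.33

$992593.33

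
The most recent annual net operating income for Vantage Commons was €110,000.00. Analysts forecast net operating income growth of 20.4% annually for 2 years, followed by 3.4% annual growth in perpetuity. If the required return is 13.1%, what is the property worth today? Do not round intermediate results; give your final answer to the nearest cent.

D_1 = 132440.00000
D_2 = 159457.76000
Terminal value at year 2: TV = D_2×(1+g_2)/(r−g_2) = 164879.32384/0.097 = 1699786.84371
P_0 = D_1/(1+r)^1 + D_2/(1+r)^2 + TV/(1+r)^2
    = 117099.91158 + 124658.08448 + 1328829.47785 = 1570587.47391

€1570587.47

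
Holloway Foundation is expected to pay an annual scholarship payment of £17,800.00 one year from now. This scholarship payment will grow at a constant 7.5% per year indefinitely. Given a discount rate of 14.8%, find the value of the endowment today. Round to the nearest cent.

Growing perpetuity: P = D₁ / (r − g) = £17,800.0000 / (0.148 − 0.075) = £243,835.62

£243835.62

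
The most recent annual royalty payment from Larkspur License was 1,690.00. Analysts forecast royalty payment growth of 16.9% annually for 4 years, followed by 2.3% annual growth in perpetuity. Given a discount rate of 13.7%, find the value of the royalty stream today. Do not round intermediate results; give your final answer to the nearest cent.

24195.47

D_1 = 1975.61000
D_2 = 2309.48809
D_3 = 2699.79158
D_4 = 3156.05635
Terminal value at year 4: TV = D_4×(1+g_2)/(r−g_2) = 3228.64565/0.114 = 28321.45307
P_0 = D_1/(1+r)^1 + D_2/(1+r)^2 + D_3/(1+r)^3 + D_4/(1+r)^4 + TV/(1+r)^4
    = 1737.56376 + 1786.46617 + 1836.74491 + 1888.43869 + 16946.25249 = 24195.46603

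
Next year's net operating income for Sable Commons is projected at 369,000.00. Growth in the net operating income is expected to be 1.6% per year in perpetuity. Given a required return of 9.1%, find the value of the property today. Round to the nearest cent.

Growing perpetuity: P = D₁ / (r − g) = 369,000.0000 / (0.091 − 0.016) = 4,920,000.00

4920000.00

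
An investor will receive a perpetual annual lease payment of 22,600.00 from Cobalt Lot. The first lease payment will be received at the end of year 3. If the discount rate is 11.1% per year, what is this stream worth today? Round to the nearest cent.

164951.91

Value at end of year 2: C / r = 22,600.00 / 0.111 = 203,603.6036
Discount to today: PV = 203,603.6036 / (1 + 0.111)^2 = 203,603.6036 / 1.234321 = 164,951.91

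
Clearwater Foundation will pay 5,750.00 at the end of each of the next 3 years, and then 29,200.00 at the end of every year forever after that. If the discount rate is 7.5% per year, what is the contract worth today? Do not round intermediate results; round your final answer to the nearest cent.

328351.00

PV of 3-year annuity: 5,750.00 × [1 − (1+0.075)^−3] / 0.075 = 14953.02300
Perpetuity value at year 3: 29,200.00 / 0.075 = 389333.33333
PV of perpetuity: 389333.33333 / (1+0.075)^3 = 313397.98173
Total PV = 14953.02300 + 313397.98173 = 328351.00473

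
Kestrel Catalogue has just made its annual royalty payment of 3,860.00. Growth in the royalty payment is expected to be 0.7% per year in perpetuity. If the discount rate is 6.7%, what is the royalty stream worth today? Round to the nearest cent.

64783.67

D₁ = D₀ × (1 + g) = 3,860.00 × 1.007 = 3,887.0200
Growing perpetuity: P = D₁ / (r − g) = 3,887.0200 / (0.067 − 0.007) = 64,783.67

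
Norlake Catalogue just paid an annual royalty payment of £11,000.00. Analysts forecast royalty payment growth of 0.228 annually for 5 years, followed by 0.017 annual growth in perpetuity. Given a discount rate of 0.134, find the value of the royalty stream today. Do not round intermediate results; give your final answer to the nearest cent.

£212667.79

D_1 = 13508.00000
D_2 = 16587.82400
D_3 = 20369.84787
D_4 = 25014.17319
D_5 = 30717.40467
Terminal value at year 5: TV = D_5×(1+g_2)/(r−g_2) = 31239.60055/0.117 = 267005.13293
P_0 = D_1/(1+r)^1 + D_2/(1+r)^2 + D_3/(1+r)^3 + D_4/(1+r)^4 + D_5/(1+r)^5 + TV/(1+r)^5
    = 11911.81658 + 12899.21584 + 13968.46300 + 15126.34265 + 16380.20175 + 142381.75363 = 212667.79345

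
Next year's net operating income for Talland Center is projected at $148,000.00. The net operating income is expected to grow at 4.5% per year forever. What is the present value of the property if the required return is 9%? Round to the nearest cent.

Growing perpetuity: P = D₁ / (r − g) = $148,000.0000 / (0.09 − 0.045) = $3,288,888.89

$3288888.89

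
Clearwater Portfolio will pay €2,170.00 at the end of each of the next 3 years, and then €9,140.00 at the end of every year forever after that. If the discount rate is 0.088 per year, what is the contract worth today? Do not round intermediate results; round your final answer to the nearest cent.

€86157.43

PV of 3-year annuity: €2,170.00 × [1 − (1+0.088)^−3] / 0.088 = 5512.54772
Perpetuity value at year 3: €9,140.00 / 0.088 = 103863.63636
PV of perpetuity: 103863.63636 / (1+0.088)^3 = 80644.88696
Total PV = 5512.54772 + 80644.88696 = 86157.43468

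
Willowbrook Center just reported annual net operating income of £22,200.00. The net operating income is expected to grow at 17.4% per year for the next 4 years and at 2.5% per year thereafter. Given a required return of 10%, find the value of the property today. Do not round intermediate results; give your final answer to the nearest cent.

£498429.80

D_1 = 26062.80000
D_2 = 30597.72720
D_3 = 35921.73173
D_4 = 42172.11305
Terminal value at year 4: TV = D_4×(1+g_2)/(r−g_2) = 43226.41588/0.075 = 576352.21174
P_0 = D_1/(1+r)^1 + D_2/(1+r)^2 + D_3/(1+r)^3 + D_4/(1+r)^4 + TV/(1+r)^4
    = 23693.45455 + 25287.37785 + 26988.52872 + 28804.12066 + 393656.31565 = 498429.79743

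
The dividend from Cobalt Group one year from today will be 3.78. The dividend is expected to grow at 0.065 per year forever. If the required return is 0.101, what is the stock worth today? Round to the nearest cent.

Growing perpetuity: P = D₁ / (r − g) = 3.7800 / (0.101 − 0.065) = 105.00

105.00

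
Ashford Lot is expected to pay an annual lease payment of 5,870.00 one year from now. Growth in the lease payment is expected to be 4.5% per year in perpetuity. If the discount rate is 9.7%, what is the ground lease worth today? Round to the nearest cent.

Growing perpetuity: P = D₁ / (r − g) = 5,870.0000 / (0.097 − 0.045) = 112,884.62

112884.62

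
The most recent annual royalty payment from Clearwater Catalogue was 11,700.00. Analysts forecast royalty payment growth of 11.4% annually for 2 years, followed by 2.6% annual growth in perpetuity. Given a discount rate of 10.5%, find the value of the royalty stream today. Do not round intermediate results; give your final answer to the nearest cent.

D_1 = 13033.80000
D_2 = 14519.65320
Terminal value at year 2: TV = D_2×(1+g_2)/(r−g_2) = 14897.16418/0.079 = 188571.69852
P_0 = D_1/(1+r)^1 + D_2/(1+r)^2 + TV/(1+r)^2
    = 11795.29412 + 11891.36439 + 154437.21342 = 178123.87193

178123.87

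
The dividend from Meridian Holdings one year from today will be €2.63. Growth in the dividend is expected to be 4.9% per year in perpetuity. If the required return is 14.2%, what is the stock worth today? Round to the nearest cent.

Growing perpetuity: P = D₁ / (r − g) = €2.6300 / (0.142 − 0.049) = €28.28

€28.28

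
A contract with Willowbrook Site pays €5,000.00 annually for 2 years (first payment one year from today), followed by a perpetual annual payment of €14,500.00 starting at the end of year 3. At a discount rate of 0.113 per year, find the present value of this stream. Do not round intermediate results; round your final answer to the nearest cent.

€112114.19

PV of 2-year annuity: €5,000.00 × [1 − (1+0.113)^−2] / 0.113 = 8528.62802
Perpetuity value at year 2: €14,500.00 / 0.113 = 128318.58407
PV of perpetuity: 128318.58407 / (1+0.113)^2 = 103585.56282
Total PV = 8528.62802 + 103585.56282 = 112114.19084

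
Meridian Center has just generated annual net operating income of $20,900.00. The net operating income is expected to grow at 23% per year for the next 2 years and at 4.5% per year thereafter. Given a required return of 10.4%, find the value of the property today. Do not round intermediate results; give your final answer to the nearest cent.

$508725.18

D_1 = 25707.00000
D_2 = 31619.61000
Terminal value at year 2: TV = D_2×(1+g_2)/(r−g_2) = 33042.49245/0.059 = 560042.24492
P_0 = D_1/(1+r)^1 + D_2/(1+r)^2 + TV/(1+r)^2
    = 23285.32609 + 25942.89048 + 459496.95845 = 508725.17502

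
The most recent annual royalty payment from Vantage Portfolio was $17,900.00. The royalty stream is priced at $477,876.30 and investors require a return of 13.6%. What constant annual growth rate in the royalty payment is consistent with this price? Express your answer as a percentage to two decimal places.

P = D₀(1+g)/(r−g) ⇒ P(r−g) = D₀(1+g) ⇒ g(P+D₀) = P·r − D₀
g = (P·r − D₀)/(P + D₀) = ($477,876.30×0.136 − $17,900.00) / ($477,876.30 + $17,900.00) = 0.094985

9.50%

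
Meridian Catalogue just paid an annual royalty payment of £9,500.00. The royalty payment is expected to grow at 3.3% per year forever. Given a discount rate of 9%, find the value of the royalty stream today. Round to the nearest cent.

D₁ = D₀ × (1 + g) = £9,500.00 × 1.033 = £9,813.5000
Growing perpetuity: P = D₁ / (r − g) = £9,813.5000 / (0.09 − 0.033) = £172,166.67

£172166.67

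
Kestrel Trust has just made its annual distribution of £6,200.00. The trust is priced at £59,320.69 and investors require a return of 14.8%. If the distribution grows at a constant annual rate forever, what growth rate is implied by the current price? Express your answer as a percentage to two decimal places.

3.94%

P = D₀(1+g)/(r−g) ⇒ P(r−g) = D₀(1+g) ⇒ g(P+D₀) = P·r − D₀
g = (P·r − D₀)/(P + D₀) = (£59,320.69×0.148 − £6,200.00) / (£59,320.69 + £6,200.00) = 0.039369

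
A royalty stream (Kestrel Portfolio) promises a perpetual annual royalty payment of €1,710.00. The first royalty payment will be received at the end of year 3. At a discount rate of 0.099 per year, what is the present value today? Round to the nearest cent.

Value at end of year 2: C / r = €1,710.00 / 0.099 = €17,272.7273
Discount to today: PV = €17,272.7273 / (1 + 0.099)^2 = €17,272.7273 / 1.207801 = €14,300.97

€14300.97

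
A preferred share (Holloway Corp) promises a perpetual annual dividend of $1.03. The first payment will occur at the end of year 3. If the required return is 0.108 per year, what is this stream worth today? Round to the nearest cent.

$7.77

Value at end of year 2: C / r = $1.03 / 0.108 = $9.5370
Discount to today: PV = $9.5370 / (1 + 0.108)^2 = $9.5370 / 1.227664 = $7.77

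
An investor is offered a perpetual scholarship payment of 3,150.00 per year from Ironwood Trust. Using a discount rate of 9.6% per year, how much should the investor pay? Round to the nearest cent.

Level perpetuity: PV = C / r = 3,150.00 / 0.096 = 32,812.50

32812.50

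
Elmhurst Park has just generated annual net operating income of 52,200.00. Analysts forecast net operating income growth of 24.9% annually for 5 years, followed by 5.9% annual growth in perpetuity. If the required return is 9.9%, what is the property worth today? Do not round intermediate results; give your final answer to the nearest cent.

D_1 = 65197.80000
D_2 = 81432.05220
D_3 = 101708.63320
D_4 = 127034.08286
D_5 = 158665.56950
Terminal value at year 5: TV = D_5×(1+g_2)/(r−g_2) = 168026.83810/0.04 = 4200670.95244
P_0 = D_1/(1+r)^1 + D_2/(1+r)^2 + D_3/(1+r)^3 + D_4/(1+r)^4 + D_5/(1+r)^5 + TV/(1+r)^5
    = 59324.65878 + 67421.74597 + 76623.98609 + 87082.21895 + 98967.87213 + 2620174.41457 = 3009594.89648

3009594.90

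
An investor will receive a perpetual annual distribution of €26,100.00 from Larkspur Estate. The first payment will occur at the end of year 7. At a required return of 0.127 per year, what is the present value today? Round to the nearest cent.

€100298.23

Value at end of year 6: C / r = €26,100.00 / 0.127 = €205,511.8110
Discount to today: PV = €205,511.8110 / (1 + 0.127)^6 = €205,511.8110 / 2.049007 = €100,298.23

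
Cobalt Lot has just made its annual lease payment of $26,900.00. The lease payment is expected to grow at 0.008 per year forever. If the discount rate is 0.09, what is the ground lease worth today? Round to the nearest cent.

D₁ = D₀ × (1 + g) = $26,900.00 × 1.008 = $27,115.2000
Growing perpetuity: P = D₁ / (r − g) = $27,115.2000 / (0.09 − 0.008) = $330,673.17

$330673.17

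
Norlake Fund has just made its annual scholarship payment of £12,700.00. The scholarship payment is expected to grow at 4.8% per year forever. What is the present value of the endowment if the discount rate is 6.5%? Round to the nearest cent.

D₁ = D₀ × (1 + g) = £12,700.00 × 1.048 = £13,309.6000
Growing perpetuity: P = D₁ / (r − g) = £13,309.6000 / (0.065 − 0.048) = £782,917.65

£782917.65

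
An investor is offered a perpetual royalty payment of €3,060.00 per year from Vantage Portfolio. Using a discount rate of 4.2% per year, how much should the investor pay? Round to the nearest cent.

Level perpetuity: PV = C / r = €3,060.00 / 0.042 = €72,857.14

€72857.14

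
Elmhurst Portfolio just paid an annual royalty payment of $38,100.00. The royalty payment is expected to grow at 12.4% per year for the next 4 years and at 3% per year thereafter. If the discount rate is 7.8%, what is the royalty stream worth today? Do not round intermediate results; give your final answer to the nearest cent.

D_1 = 42824.40000
D_2 = 48134.62560
D_3 = 54103.31917
D_4 = 60812.13075
Terminal value at year 4: TV = D_4×(1+g_2)/(r−g_2) = 62636.49467/0.048 = 1304926.97239
P_0 = D_1/(1+r)^1 + D_2/(1+r)^2 + D_3/(1+r)^3 + D_4/(1+r)^4 + TV/(1+r)^4
    = 39725.78850 + 41420.95201 + 43188.45089 + 45031.37180 + 966298.18663 = 1135664.74983

$1135664.75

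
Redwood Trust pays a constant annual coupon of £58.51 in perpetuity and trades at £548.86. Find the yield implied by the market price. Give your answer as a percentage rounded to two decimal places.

10.66%

P = C/r ⇒ r = C/P = £58.51/£548.86 = 0.106603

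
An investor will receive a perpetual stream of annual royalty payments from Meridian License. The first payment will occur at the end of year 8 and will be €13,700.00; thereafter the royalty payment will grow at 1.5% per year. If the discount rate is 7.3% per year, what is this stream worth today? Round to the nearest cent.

Value at end of year 7: C₁ / (r − g) = €13,700.00 / (0.073 − 0.015) = €236,206.8966
Discount to today: PV = €236,206.8966 / (1 + 0.073)^7 = €236,206.8966 / 1.637563 = €144,242.92

€144242.92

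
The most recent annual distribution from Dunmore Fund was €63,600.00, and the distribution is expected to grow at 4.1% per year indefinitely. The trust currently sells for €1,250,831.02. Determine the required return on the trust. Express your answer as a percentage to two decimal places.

9.39%

D₁ = €63,600.00 × 1.041 = €66,207.6000
P = D₁/(r − g) ⇒ r = D₁/P + g = €66,207.6000/€1,250,831.02 + 0.041 = 0.052931 + 0.041 = 0.093931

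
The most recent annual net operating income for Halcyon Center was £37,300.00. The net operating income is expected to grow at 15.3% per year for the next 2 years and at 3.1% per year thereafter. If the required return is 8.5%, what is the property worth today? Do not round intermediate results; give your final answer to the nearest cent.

£885975.91

D_1 = 43006.90000
D_2 = 49586.95570
Terminal value at year 2: TV = D_2×(1+g_2)/(r−g_2) = 51124.15133/0.054 = 946743.54309
P_0 = D_1/(1+r)^1 + D_2/(1+r)^2 + TV/(1+r)^2
    = 39637.69585 + 42121.90168 + 804216.30792 = 885975.90544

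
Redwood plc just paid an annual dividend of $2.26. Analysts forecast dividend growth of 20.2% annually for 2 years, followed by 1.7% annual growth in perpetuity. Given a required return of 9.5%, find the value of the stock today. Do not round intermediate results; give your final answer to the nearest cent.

D_1 = 2.71652
D_2 = 3.26526
Terminal value at year 2: TV = D_2×(1+g_2)/(r−g_2) = 3.32077/0.078 = 42.57393
P_0 = D_1/(1+r)^1 + D_2/(1+r)^2 + TV/(1+r)^2
    = 2.48084 + 2.72326 + 35.50712 = 40.71122

$40.71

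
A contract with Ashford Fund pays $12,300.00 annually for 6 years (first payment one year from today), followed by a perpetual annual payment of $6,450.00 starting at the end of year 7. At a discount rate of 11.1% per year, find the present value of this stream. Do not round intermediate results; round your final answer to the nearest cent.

PV of 6-year annuity: $12,300.00 × [1 − (1+0.111)^−6] / 0.111 = 51886.05669
Perpetuity value at year 6: $6,450.00 / 0.111 = 58108.10811
PV of perpetuity: 58108.10811 / (1+0.111)^6 = 30899.56619
Total PV = 51886.05669 + 30899.56619 = 82785.62287

$82785.62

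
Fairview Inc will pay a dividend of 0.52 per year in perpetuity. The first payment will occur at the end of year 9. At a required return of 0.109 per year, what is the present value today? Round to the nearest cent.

Value at end of year 8: C / r = 0.52 / 0.109 = 4.7706
Discount to today: PV = 4.7706 / (1 + 0.109)^8 = 4.7706 / 2.287981 = 2.09

2.09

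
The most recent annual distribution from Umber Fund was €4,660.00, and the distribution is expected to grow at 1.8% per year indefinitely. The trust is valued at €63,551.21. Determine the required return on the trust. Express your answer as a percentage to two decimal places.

D₁ = €4,660.00 × 1.018 = €4,743.8800
P = D₁/(r − g) ⇒ r = D₁/P + g = €4,743.8800/€63,551.21 + 0.018 = 0.074647 + 0.018 = 0.092647

9.26%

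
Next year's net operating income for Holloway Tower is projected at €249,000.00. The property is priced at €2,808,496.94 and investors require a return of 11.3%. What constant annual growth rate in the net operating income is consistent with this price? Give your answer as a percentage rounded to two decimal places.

P = D₁/(r−g) ⇒ g = r − D₁/P = 0.113 − €249,000.00/€2,808,496.94 = 0.024340

2.43%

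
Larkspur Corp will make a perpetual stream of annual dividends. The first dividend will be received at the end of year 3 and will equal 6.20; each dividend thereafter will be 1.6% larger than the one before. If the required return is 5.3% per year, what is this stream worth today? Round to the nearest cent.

151.12

Value at end of year 2: C₁ / (r − g) = 6.20 / (0.053 − 0.016) = 167.5676
Discount to today: PV = 167.5676 / (1 + 0.053)^2 = 167.5676 / 1.108809 = 151.12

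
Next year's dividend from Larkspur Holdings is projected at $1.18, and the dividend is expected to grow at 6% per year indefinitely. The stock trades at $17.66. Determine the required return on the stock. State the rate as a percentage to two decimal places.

12.68%

P = D₁/(r − g) ⇒ r = D₁/P + g = $1.1800/$17.66 + 0.06 = 0.066818 + 0.06 = 0.126818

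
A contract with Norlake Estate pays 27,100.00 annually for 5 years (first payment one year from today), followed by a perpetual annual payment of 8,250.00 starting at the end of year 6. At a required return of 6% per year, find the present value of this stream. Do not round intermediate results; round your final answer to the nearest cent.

PV of 5-year annuity: 27,100.00 × [1 − (1+0.06)^−5] / 0.06 = 114155.05859
Perpetuity value at year 5: 8,250.00 / 0.06 = 137500.00000
PV of perpetuity: 137500.00000 / (1+0.06)^5 = 102747.99877
Total PV = 114155.05859 + 102747.99877 = 216903.05736

216903.06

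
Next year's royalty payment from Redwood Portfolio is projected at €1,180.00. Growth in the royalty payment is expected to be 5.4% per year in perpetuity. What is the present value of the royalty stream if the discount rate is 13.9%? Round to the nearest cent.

€13882.35

Growing perpetuity: P = D₁ / (r − g) = €1,180.0000 / (0.139 − 0.054) = €13,882.35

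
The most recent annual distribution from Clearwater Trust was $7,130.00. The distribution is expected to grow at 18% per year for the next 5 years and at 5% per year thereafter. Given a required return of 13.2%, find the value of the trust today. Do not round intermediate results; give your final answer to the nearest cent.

D_1 = 8413.40000
D_2 = 9927.81200
D_3 = 11714.81816
D_4 = 13823.48543
D_5 = 16311.71281
Terminal value at year 5: TV = D_5×(1+g_2)/(r−g_2) = 17127.29845/0.082 = 208869.49325
P_0 = D_1/(1+r)^1 + D_2/(1+r)^2 + D_3/(1+r)^3 + D_4/(1+r)^4 + D_5/(1+r)^5 + TV/(1+r)^5
    = 7432.33216 + 7747.48405 + 8075.99927 + 8418.44447 + 8775.41032 + 112368.05892 = 152817.72919

$152817.73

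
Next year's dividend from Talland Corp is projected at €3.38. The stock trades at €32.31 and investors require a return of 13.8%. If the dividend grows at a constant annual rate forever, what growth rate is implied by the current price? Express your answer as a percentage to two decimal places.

P = D₁/(r−g) ⇒ g = r − D₁/P = 0.138 − €3.38/€32.31 = 0.033388

3.34%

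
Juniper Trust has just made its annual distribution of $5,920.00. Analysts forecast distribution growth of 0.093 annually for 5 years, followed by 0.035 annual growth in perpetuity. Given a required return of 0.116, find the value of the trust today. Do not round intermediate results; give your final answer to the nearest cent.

$95983.69

D_1 = 6470.56000
D_2 = 7072.32208
D_3 = 7730.04803
D_4 = 8448.94250
D_5 = 9234.69415
Terminal value at year 5: TV = D_5×(1+g_2)/(r−g_2) = 9557.90845/0.081 = 117998.86973
P_0 = D_1/(1+r)^1 + D_2/(1+r)^2 + D_3/(1+r)^3 + D_4/(1+r)^4 + D_5/(1+r)^5 + TV/(1+r)^5
    = 5797.99283 + 5678.50015 + 5561.47013 + 5446.85201 + 5334.59610 + 68164.28355 = 95983.69478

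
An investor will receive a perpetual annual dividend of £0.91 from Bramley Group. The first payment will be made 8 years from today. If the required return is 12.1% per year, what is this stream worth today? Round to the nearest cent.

Value at end of year 7: C / r = £0.91 / 0.121 = £7.5207
Discount to today: PV = £7.5207 / (1 + 0.121)^7 = £7.5207 / 2.224535 = £3.38

£3.38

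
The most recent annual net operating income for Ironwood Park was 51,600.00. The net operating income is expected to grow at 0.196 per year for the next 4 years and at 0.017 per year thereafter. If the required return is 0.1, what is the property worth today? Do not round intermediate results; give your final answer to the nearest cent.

D_1 = 61713.60000
D_2 = 73809.46560
D_3 = 88276.12086
D_4 = 105578.24055
Terminal value at year 4: TV = D_4×(1+g_2)/(r−g_2) = 107373.07063/0.083 = 1293651.45343
P_0 = D_1/(1+r)^1 + D_2/(1+r)^2 + D_3/(1+r)^3 + D_4/(1+r)^4 + TV/(1+r)^4
    = 56103.27273 + 60999.55835 + 66323.15617 + 72111.35889 + 883581.34925 = 1139118.69537

1139118.70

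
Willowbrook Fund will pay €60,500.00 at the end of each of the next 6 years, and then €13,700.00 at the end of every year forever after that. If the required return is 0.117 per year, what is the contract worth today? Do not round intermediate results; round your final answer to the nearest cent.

PV of 6-year annuity: €60,500.00 × [1 − (1+0.117)^−6] / 0.117 = 250868.01268
Perpetuity value at year 6: €13,700.00 / 0.117 = 117094.01709
PV of perpetuity: 117094.01709 / (1+0.117)^6 = 60285.88860
Total PV = 250868.01268 + 60285.88860 = 311153.90128

€311153.90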